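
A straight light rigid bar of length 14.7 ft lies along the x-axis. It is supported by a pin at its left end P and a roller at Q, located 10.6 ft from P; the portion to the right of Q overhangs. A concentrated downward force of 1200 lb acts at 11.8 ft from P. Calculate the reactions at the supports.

P_x = 0, P_y = -135.8 lb, Q_y = 1336 lb

Moments about P: Q_y·10.6 − 1200·11.8 = 0 → Q_y = 14160/10.6 = 1335.85 ≈ 1336 lb.
ΣF_y = 0: P_y + 1335.85 − 1200 = 0 → P_y = -135.8 lb.
ΣF_x = 0: no horizontal applied forces, so P_x = 0.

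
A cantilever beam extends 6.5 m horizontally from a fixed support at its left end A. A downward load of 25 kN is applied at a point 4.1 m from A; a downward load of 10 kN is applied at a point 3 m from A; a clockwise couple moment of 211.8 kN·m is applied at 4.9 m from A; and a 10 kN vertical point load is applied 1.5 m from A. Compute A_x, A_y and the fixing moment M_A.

A_x = 0, A_y = 45.00 kN, M_A = 359.3 kN·m

ΣF_x = 0: A_x = 0.
ΣF_y = 0: A_y − 25 − 10 − 10 = 0 → A_y = 45.00 kN.
ΣM about A: M_A − 25·4.1 − 10·3 − 211.8 − 10·1.5 = 0 → M_A = 359.3 kN·m.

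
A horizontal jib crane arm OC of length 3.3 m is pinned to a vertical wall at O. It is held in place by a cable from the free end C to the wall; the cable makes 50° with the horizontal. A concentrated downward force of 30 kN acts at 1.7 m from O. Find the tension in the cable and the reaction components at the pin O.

ΣM about O: T·sin50°·3.3 − 30·1.7 = 0 → T = 51/(3.3·0.766044) = 20.1745 ≈ 20.17 kN.
ΣF_x = 0: O_x − T·cos50° = 0 → O_x = 20.1745 × 0.642788 = 12.97 kN.
ΣF_y = 0: O_y + T·sin50° − 30 = 0 → O_y = 30 − 20.1745 × 0.766044 = 14.55 kN.

T = 20.17 kN, O_x = 12.97 kN, O_y = 14.55 kN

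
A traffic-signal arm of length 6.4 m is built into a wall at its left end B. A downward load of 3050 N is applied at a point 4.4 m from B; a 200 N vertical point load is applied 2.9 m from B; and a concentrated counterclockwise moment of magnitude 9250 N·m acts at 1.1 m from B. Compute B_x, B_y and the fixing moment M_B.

B_x = 0, B_y = 3250 N, M_B = 4750 N·m

ΣF_x = 0: B_x = 0.
ΣF_y = 0: B_y − 3050 − 200 = 0 → B_y = 3250 N.
ΣM about B: M_B − 3050·4.4 − 200·2.9 + 9250 = 0 → M_B = 4750 N·m.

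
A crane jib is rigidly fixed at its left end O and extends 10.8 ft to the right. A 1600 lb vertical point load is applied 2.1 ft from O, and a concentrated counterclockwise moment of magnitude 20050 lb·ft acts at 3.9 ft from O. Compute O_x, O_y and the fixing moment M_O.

O_x = 0, O_y = 1600 lb, M_O = -16690 lb·ft

ΣF_x = 0: O_x = 0.
ΣF_y = 0: O_y − 1600 = 0 → O_y = 1600 lb.
ΣM about O: M_O − 1600·2.1 + 20050 = 0 → M_O = -16690 lb·ft.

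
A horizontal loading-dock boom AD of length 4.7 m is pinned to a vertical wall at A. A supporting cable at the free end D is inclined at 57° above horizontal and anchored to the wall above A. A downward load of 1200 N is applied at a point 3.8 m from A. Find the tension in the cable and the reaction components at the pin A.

ΣM about A: T·sin57°·4.7 − 1200·3.8 = 0 → T = 4560/(4.7·0.838671) = 1156.85 ≈ 1157 N.
ΣF_x = 0: A_x − T·cos57° = 0 → A_x = 1156.85 × 0.544639 = 630.1 N.
ΣF_y = 0: A_y + T·sin57° − 1200 = 0 → A_y = 1200 − 1156.85 × 0.838671 = 229.8 N.

T = 1157 N, A_x = 630.1 N, A_y = 229.8 N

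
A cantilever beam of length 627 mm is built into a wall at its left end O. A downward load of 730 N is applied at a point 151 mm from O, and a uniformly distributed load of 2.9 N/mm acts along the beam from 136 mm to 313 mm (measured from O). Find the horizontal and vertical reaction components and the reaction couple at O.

Resultant of the distributed load: 2.9 × 177 = 513.3 N at 224.5 mm from O.
ΣF_x = 0: O_x = 0.
ΣF_y = 0: O_y − 730 − 2.9·177 = 0 → O_y = 1243 N.
ΣM about O: M_O − 730·151 − (2.9·177)·224.5 = 0 → M_O = 225500 N·mm.

O_x = 0, O_y = 1243 N, M_O = 225500 N·mm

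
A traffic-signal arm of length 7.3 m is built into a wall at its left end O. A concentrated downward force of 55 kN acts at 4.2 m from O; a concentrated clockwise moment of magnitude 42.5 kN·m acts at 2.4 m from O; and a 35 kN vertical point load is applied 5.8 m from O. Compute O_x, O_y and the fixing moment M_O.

O_x = 0, O_y = 90.00 kN, M_O = 476.5 kN·m

ΣF_x = 0: O_x = 0.
ΣF_y = 0: O_y − 55 − 35 = 0 → O_y = 90.00 kN.
ΣM about O: M_O − 55·4.2 − 42.5 − 35·5.8 = 0 → M_O = 476.5 kN·m.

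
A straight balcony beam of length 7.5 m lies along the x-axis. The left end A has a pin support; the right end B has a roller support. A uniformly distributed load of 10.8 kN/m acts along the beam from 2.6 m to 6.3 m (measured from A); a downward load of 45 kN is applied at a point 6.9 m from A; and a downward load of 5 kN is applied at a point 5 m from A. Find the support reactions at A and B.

A_x = 0, A_y = 21.52 kN, B_y = 68.44 kN

Resultant of the distributed load: 10.8 × 3.7 = 39.96 kN at 4.45 m from A.
ΣM about A: B_y·7.5 − (10.8·3.7)·4.45 − 45·6.9 − 5·5 = 0 → B_y = 513.322/7.5 = 68.4429 ≈ 68.44 kN.
ΣF_y = 0: A_y + 68.4429 − 10.8·3.7 − 45 − 5 = 0 → A_y = 21.52 kN.
ΣF_x = 0: no horizontal applied forces, so A_x = 0.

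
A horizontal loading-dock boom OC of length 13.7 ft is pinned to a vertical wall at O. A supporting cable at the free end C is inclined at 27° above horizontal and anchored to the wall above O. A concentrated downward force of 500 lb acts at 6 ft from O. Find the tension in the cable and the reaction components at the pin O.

T = 482.3 lb, O_x = 429.8 lb, O_y = 281.0 lb

ΣM about O: T·sin27°·13.7 − 500·6 = 0 → T = 3000/(13.7·0.45399) = 482.341 ≈ 482.3 lb.
ΣF_x = 0: O_x − T·cos27° = 0 → O_x = 482.341 × 0.891007 = 429.8 lb.
ΣF_y = 0: O_y + T·sin27° − 500 = 0 → O_y = 500 − 482.341 × 0.45399 = 281.0 lb.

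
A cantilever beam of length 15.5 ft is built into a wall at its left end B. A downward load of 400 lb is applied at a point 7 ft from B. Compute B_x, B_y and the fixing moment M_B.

ΣF_x = 0: B_x = 0.
ΣF_y = 0: B_y − 400 = 0 → B_y = 400.0 lb.
ΣM about B: M_B − 400·7 = 0 → M_B = 2800 lb·ft.

B_x = 0, B_y = 400.0 lb, M_B = 2800 lb·ft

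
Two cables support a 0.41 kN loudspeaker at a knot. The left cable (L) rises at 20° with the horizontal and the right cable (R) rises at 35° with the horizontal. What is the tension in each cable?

ΣF_x = 0: −T_L·cos20° + T_R·cos35° = 0 → T_R = 1.14715·T_L.
ΣF_y = 0: T_L·sin20° + T_R·sin35° = 0.41.
Substitute: T_L·(0.34202 + 1.14715·0.573576) = 0.41 → T_L = 0.410001 ≈ 0.4100 kN.
Then T_R = 1.14715 × 0.410001 = 0.4703 kN.

T_L = 0.4100 kN, T_R = 0.4703 kN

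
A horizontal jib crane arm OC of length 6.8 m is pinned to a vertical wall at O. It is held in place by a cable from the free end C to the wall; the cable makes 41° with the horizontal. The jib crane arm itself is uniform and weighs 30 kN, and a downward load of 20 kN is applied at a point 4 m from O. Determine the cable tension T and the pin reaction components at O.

T = 40.80 kN, O_x = 30.79 kN, O_y = 23.24 kN

ΣM about O: T·sin41°·6.8 − 30·3.4 − 20·4 = 0 → T = 182/(6.8·0.656059) = 40.7962 ≈ 40.80 kN.
ΣF_x = 0: O_x − T·cos41° = 0 → O_x = 40.7962 × 0.75471 = 30.79 kN.
ΣF_y = 0: O_y + T·sin41° − 30 − 20 = 0 → O_y = 50 − 40.7962 × 0.656059 = 23.24 kN.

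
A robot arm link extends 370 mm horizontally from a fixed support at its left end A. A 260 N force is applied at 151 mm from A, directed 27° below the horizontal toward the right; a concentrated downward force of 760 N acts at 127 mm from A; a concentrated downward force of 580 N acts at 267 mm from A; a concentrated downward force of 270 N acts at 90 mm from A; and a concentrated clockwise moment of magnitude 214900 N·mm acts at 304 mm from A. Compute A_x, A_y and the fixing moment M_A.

ΣF_x = 0: A_x + 260·cos27° = 0 → A_x = -231.7 N.
ΣF_y = 0: A_y − 260·sin27° − 760 − 580 − 270 = 0 → A_y = 1728 N.
ΣM about A: M_A − 260·sin27°·151 − 760·127 − 580·267 − 270·90 − 214900 = 0 → M_A = 508400 N·mm.

A_x = -231.7 N, A_y = 1728 N, M_A = 508400 N·mm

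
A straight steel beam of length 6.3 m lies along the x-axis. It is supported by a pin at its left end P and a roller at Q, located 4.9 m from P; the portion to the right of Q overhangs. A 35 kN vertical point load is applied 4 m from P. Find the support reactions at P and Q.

P_x = 0, P_y = 6.429 kN, Q_y = 28.57 kN

Moments about P: Q_y·4.9 − 35·4 = 0 → Q_y = 140/4.9 = 28.5714 ≈ 28.57 kN.
ΣF_y = 0: P_y + 28.5714 − 35 = 0 → P_y = 6.429 kN.
ΣF_x = 0: no horizontal applied forces, so P_x = 0.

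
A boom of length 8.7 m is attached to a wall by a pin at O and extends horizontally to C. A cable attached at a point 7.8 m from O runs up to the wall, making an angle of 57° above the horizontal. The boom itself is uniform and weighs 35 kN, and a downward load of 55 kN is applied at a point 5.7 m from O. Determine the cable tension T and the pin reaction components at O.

T = 71.20 kN, O_x = 38.78 kN, O_y = 30.29 kN

ΣM about O: T·sin57°·7.8 − 35·4.35 − 55·5.7 = 0 → T = 465.75/(7.8·0.838671) = 71.1978 ≈ 71.20 kN.
ΣF_x = 0: O_x − T·cos57° = 0 → O_x = 71.1978 × 0.544639 = 38.78 kN.
ΣF_y = 0: O_y + T·sin57° − 35 − 55 = 0 → O_y = 90 − 71.1978 × 0.838671 = 30.29 kN.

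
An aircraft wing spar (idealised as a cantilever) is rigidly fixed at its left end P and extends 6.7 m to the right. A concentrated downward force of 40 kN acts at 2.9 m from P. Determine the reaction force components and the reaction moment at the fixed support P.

ΣF_x = 0: P_x = 0.
ΣF_y = 0: P_y − 40 = 0 → P_y = 40.00 kN.
ΣM about P: M_P − 40·2.9 = 0 → M_P = 116.0 kN·m.

P_x = 0, P_y = 40.00 kN, M_P = 116.0 kN·m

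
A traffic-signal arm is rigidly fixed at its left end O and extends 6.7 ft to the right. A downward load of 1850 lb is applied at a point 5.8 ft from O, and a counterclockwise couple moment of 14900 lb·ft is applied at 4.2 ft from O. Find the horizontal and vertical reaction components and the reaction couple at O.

ΣF_x = 0: O_x = 0.
ΣF_y = 0: O_y − 1850 = 0 → O_y = 1850 lb.
ΣM about O: M_O − 1850·5.8 + 14900 = 0 → M_O = -4170 lb·ft.

O_x = 0, O_y = 1850 lb, M_O = -4170 lb·ft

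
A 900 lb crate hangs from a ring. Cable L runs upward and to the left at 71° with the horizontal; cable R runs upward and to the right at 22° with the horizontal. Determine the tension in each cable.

T_L = 835.6 lb, T_R = 293.4 lb

ΣF_x = 0: −T_L·cos71° + T_R·cos22° = 0 → T_R = 0.351137·T_L.
ΣF_y = 0: T_L·sin71° + T_R·sin22° = 900.
Substitute: T_L·(0.945519 + 0.351137·0.374607) = 900 → T_L = 835.61 ≈ 835.6 lb.
Then T_R = 0.351137 × 835.61 = 293.4 lb.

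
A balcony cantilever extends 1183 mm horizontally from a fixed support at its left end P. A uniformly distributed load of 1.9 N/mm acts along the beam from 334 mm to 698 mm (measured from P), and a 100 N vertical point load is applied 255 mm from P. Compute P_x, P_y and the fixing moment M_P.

P_x = 0, P_y = 791.6 N, M_P = 382400 N·mm

Resultant of the distributed load: 1.9 × 364 = 691.6 N at 516 mm from P.
ΣF_x = 0: P_x = 0.
ΣF_y = 0: P_y − 1.9·364 − 100 = 0 → P_y = 791.6 N.
ΣM about P: M_P − (1.9·364)·516 − 100·255 = 0 → M_P = 382400 N·mm.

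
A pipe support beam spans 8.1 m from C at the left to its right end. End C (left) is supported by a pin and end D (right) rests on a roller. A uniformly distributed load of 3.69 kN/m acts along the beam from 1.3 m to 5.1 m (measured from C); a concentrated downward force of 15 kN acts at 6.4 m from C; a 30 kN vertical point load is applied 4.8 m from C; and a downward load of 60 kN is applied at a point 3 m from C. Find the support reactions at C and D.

Resultant of the distributed load: 3.69 × 3.8 = 14.022 kN at 3.2 m from C.
ΣM about C: D_y·8.1 − (3.69·3.8)·3.2 − 15·6.4 − 30·4.8 − 60·3 = 0 → D_y = 464.8704/8.1 = 57.3914 ≈ 57.39 kN.
ΣF_y = 0: C_y + 57.3914 − 3.69·3.8 − 15 − 30 − 60 = 0 → C_y = 61.63 kN.
ΣF_x = 0: no horizontal applied forces, so C_x = 0.

C_x = 0, C_y = 61.63 kN, D_y = 57.39 kN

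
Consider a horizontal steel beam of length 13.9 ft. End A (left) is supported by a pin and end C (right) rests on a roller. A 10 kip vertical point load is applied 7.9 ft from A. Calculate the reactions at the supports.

A_x = 0, A_y = 4.317 kip, C_y = 5.683 kip

ΣM about A: C_y·13.9 − 10·7.9 = 0 → C_y = 79/13.9 = 5.68345 ≈ 5.683 kip.
ΣF_y = 0: A_y + 5.68345 − 10 = 0 → A_y = 4.317 kip.
ΣF_x = 0: no horizontal applied forces, so A_x = 0.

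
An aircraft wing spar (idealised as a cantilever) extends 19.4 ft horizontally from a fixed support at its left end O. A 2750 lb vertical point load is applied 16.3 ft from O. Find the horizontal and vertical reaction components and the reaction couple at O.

ΣF_x = 0: O_x = 0.
ΣF_y = 0: O_y − 2750 = 0 → O_y = 2750 lb.
ΣM about O: M_O − 2750·16.3 = 0 → M_O = 44820 lb·ft.

O_x = 0, O_y = 2750 lb, M_O = 44820 lb·ft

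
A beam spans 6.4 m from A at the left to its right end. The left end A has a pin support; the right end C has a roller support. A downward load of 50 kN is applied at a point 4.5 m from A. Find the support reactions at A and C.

A_x = 0, A_y = 14.84 kN, C_y = 35.16 kN

Taking moments about A: C_y·6.4 − 50·4.5 = 0 → C_y = 225/6.4 = 35.1562 ≈ 35.16 kN.
ΣF_y = 0: A_y + 35.1562 − 50 = 0 → A_y = 14.84 kN.
ΣF_x = 0: no horizontal applied forces, so A_x = 0.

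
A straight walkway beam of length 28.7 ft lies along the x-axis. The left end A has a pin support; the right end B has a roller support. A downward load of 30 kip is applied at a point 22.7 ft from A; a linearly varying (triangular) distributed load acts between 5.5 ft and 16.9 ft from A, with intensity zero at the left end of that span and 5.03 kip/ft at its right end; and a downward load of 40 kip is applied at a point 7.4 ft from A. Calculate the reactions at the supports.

A_x = 0, A_y = 51.54 kip, B_y = 47.13 kip

Resultant of the triangular load: ½ × 5.03 × 11.4 = 28.671 kip, acting at 13.1 ft from A (one-third of the span from the peak).
ΣM about A: B_y·28.7 − 30·22.7 − (½·5.03·11.4)·13.1 − 40·7.4 = 0 → B_y = 1352.5901/28.7 = 47.1286 ≈ 47.13 kip.
ΣF_y = 0: A_y + 47.1286 − 30 − ½·5.03·11.4 − 40 = 0 → A_y = 51.54 kip.
ΣF_x = 0: no horizontal applied forces, so A_x = 0.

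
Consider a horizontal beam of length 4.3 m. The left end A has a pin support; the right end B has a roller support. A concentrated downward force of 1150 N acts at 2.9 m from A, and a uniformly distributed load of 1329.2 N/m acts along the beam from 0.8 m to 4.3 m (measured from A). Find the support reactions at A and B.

A_x = 0, A_y = 2268 N, B_y = 3534 N

Resultant of the distributed load: 1329.2 × 3.5 = 4652.2 N at 2.55 m from A.
ΣM about A: B_y·4.3 − 1150·2.9 − (1329.2·3.5)·2.55 = 0 → B_y = 15198.11/4.3 = 3534.44 ≈ 3534 N.
ΣF_y = 0: A_y + 3534.44 − 1150 − 1329.2·3.5 = 0 → A_y = 2268 N.
ΣF_x = 0: no horizontal applied forces, so A_x = 0.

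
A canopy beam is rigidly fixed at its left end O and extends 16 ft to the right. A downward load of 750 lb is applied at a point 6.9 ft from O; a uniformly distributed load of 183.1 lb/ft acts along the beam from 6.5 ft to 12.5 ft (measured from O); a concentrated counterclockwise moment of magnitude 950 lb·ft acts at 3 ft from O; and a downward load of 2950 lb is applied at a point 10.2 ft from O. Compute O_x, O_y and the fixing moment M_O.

Resultant of the distributed load: 183.1 × 6 = 1098.6 lb at 9.5 ft from O.
ΣF_x = 0: O_x = 0.
ΣF_y = 0: O_y − 750 − 183.1·6 − 2950 = 0 → O_y = 4799 lb.
ΣM about O: M_O − 750·6.9 − (183.1·6)·9.5 + 950 − 2950·10.2 = 0 → M_O = 44750 lb·ft.

O_x = 0, O_y = 4799 lb, M_O = 44750 lb·ft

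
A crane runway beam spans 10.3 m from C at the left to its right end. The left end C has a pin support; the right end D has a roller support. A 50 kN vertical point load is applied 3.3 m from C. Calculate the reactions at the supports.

ΣM about C: D_y·10.3 − 50·3.3 = 0 → D_y = 165/10.3 = 16.0194 ≈ 16.02 kN.
ΣF_y = 0: C_y + 16.0194 − 50 = 0 → C_y = 33.98 kN.
ΣF_x = 0: no horizontal applied forces, so C_x = 0.

C_x = 0, C_y = 33.98 kN, D_y = 16.02 kN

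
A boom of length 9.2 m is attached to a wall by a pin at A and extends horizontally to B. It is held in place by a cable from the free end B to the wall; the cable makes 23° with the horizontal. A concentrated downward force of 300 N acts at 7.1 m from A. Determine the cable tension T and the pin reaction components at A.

T = 592.5 N, A_x = 545.4 N, A_y = 68.48 N

ΣM about A: T·sin23°·9.2 − 300·7.1 = 0 → T = 2130/(9.2·0.390731) = 592.535 ≈ 592.5 N.
ΣF_x = 0: A_x − T·cos23° = 0 → A_x = 592.535 × 0.920505 = 545.4 N.
ΣF_y = 0: A_y + T·sin23° − 300 = 0 → A_y = 300 − 592.535 × 0.390731 = 68.48 N.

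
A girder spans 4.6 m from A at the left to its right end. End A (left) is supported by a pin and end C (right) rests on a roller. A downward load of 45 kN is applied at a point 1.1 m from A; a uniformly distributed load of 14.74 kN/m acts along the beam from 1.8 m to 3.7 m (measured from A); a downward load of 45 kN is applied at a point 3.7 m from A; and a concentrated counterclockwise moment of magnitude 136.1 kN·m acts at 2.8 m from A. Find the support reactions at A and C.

Resultant of the distributed load: 14.74 × 1.9 = 28.006 kN at 2.75 m from A.
Taking moments about A: C_y·4.6 − 45·1.1 − (14.74·1.9)·2.75 − 45·3.7 + 136.1 = 0 → C_y = 156.9165/4.6 = 34.1123 ≈ 34.11 kN.
ΣF_y = 0: A_y + 34.1123 − 45 − 14.74·1.9 − 45 = 0 → A_y = 83.89 kN.
ΣF_x = 0: no horizontal applied forces, so A_x = 0.

A_x = 0, A_y = 83.89 kN, C_y = 34.11 kN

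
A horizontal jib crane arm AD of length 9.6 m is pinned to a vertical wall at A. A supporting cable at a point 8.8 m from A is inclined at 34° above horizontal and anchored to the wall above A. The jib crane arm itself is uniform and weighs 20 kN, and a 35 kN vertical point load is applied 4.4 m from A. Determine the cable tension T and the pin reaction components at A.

ΣM about A: T·sin34°·8.8 − 20·4.8 − 35·4.4 = 0 → T = 250/(8.8·0.559193) = 50.8037 ≈ 50.80 kN.
ΣF_x = 0: A_x − T·cos34° = 0 → A_x = 50.8037 × 0.829038 = 42.12 kN.
ΣF_y = 0: A_y + T·sin34° − 20 − 35 = 0 → A_y = 55 − 50.8037 × 0.559193 = 26.59 kN.

T = 50.80 kN, A_x = 42.12 kN, A_y = 26.59 kN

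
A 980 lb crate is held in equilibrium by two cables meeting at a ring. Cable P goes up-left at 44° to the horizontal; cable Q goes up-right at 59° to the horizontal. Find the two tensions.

T_P = 518.0 lb, T_Q = 723.5 lb

ΣF_x = 0: −T_P·cos44° + T_Q·cos59° = 0 → T_Q = 1.39667·T_P.
ΣF_y = 0: T_P·sin44° + T_Q·sin59° = 980.
Substitute: T_P·(0.694658 + 1.39667·0.857167) = 980 → T_P = 518.015 ≈ 518.0 lb.
Then T_Q = 1.39667 × 518.015 = 723.5 lb.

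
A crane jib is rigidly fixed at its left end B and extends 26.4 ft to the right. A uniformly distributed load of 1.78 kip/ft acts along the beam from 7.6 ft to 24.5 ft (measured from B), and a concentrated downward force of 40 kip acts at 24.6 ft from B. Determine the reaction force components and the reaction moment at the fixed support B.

Resultant of the distributed load: 1.78 × 16.9 = 30.082 kip at 16.05 ft from B.
ΣF_x = 0: B_x = 0.
ΣF_y = 0: B_y − 1.78·16.9 − 40 = 0 → B_y = 70.08 kip.
ΣM about B: M_B − (1.78·16.9)·16.05 − 40·24.6 = 0 → M_B = 1467 kip·ft.

B_x = 0, B_y = 70.08 kip, M_B = 1467 kip·ft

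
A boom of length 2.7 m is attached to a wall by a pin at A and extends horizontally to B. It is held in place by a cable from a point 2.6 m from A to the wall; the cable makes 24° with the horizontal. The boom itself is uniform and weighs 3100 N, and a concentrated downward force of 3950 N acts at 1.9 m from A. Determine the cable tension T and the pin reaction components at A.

ΣM about A: T·sin24°·2.6 − 3100·1.35 − 3950·1.9 = 0 → T = 11690/(2.6·0.406737) = 11054.2 ≈ 11050 N.
ΣF_x = 0: A_x − T·cos24° = 0 → A_x = 11054.2 × 0.913545 = 10100 N.
ΣF_y = 0: A_y + T·sin24° − 3100 − 3950 = 0 → A_y = 7050 − 11054.2 × 0.406737 = 2554 N.

T = 11050 N, A_x = 10100 N, A_y = 2554 N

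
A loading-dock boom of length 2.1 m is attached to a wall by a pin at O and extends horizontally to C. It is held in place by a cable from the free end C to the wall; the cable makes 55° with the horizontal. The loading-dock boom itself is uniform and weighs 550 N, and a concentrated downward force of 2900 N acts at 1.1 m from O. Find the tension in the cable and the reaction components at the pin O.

ΣM about O: T·sin55°·2.1 − 550·1.05 − 2900·1.1 = 0 → T = 3767.5/(2.1·0.819152) = 2190.13 ≈ 2190 N.
ΣF_x = 0: O_x − T·cos55° = 0 → O_x = 2190.13 × 0.573576 = 1256 N.
ΣF_y = 0: O_y + T·sin55° − 550 − 2900 = 0 → O_y = 3450 − 2190.13 × 0.819152 = 1656 N.

T = 2190 N, O_x = 1256 N, O_y = 1656 N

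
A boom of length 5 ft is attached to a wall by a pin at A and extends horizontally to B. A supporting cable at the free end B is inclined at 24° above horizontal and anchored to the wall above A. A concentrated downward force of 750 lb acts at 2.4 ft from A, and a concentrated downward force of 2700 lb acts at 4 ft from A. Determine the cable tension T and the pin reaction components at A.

ΣM about A: T·sin24°·5 − 750·2.4 − 2700·4 = 0 → T = 12600/(5·0.406737) = 6195.65 ≈ 6196 lb.
ΣF_x = 0: A_x − T·cos24° = 0 → A_x = 6195.65 × 0.913545 = 5660 lb.
ΣF_y = 0: A_y + T·sin24° − 750 − 2700 = 0 → A_y = 3450 − 6195.65 × 0.406737 = 930.0 lb.

T = 6196 lb, A_x = 5660 lb, A_y = 930.0 lb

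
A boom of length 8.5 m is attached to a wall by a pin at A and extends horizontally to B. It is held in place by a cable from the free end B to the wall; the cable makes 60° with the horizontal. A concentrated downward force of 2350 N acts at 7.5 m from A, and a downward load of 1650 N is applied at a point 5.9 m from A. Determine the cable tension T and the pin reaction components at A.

T = 3717 N, A_x = 1858 N, A_y = 781.2 N

ΣM about A: T·sin60°·8.5 − 2350·7.5 − 1650·5.9 = 0 → T = 27360/(8.5·0.866025) = 3716.78 ≈ 3717 N.
ΣF_x = 0: A_x − T·cos60° = 0 → A_x = 3716.78 × 0.5 = 1858 N.
ΣF_y = 0: A_y + T·sin60° − 2350 − 1650 = 0 → A_y = 4000 − 3716.78 × 0.866025 = 781.2 N.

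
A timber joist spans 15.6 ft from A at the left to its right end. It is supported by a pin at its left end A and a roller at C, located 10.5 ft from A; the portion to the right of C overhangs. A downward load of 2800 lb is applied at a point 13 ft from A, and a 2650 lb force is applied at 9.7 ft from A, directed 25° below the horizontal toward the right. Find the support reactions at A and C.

A_x = -2402 lb, A_y = -581.3 lb, C_y = 4501 lb

Taking moments about A: C_y·10.5 − 2800·13 − 2650·sin25°·9.7 = 0 → C_y = 47263.4/10.5 = 4501.28 ≈ 4501 lb.
ΣF_y = 0: A_y + 4501.28 − 2800 − 2650·sin25° = 0 → A_y = -581.3 lb.
ΣF_x = 0: A_x + 2650·cos25° = 0 → A_x = -2402 lb.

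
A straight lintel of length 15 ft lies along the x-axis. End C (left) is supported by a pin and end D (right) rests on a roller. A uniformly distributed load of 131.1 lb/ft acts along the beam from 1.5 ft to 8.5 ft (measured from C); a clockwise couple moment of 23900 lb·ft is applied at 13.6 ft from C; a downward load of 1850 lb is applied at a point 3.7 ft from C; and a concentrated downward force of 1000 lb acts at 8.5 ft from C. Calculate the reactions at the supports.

Resultant of the distributed load: 131.1 × 7 = 917.7 lb at 5 ft from C.
Moments about C: D_y·15 − (131.1·7)·5 − 23900 − 1850·3.7 − 1000·8.5 = 0 → D_y = 43833.5/15 = 2922.23 ≈ 2922 lb.
ΣF_y = 0: C_y + 2922.23 − 131.1·7 − 1850 − 1000 = 0 → C_y = 845.5 lb.
ΣF_x = 0: no horizontal applied forces, so C_x = 0.

C_x = 0, C_y = 845.5 lb, D_y = 2922 lb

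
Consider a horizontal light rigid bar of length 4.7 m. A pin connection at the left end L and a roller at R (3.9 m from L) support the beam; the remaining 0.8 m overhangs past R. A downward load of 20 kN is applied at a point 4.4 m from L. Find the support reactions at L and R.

ΣM about L: R_y·3.9 − 20·4.4 = 0 → R_y = 88/3.9 = 22.5641 ≈ 22.56 kN.
ΣF_y = 0: L_y + 22.5641 − 20 = 0 → L_y = -2.564 kN.
ΣF_x = 0: no horizontal applied forces, so L_x = 0.

L_x = 0, L_y = -2.564 kN, R_y = 22.56 kN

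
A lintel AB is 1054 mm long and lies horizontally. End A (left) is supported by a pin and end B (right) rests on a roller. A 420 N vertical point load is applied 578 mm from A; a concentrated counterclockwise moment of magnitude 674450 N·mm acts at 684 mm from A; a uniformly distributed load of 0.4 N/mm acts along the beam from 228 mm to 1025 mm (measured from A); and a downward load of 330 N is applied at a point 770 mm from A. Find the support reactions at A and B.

A_x = 0, A_y = 1048 N, B_y = 21.00 N

Resultant of the distributed load: 0.4 × 797 = 318.8 N at 626.5 mm from A.
Taking moments about A: B_y·1054 − 420·578 + 674450 − (0.4·797)·626.5 − 330·770 = 0 → B_y = 22138.2/1054 = 21.004 ≈ 21.00 N.
ΣF_y = 0: A_y + 21.004 − 420 − 0.4·797 − 330 = 0 → A_y = 1048 N.
ΣF_x = 0: no horizontal applied forces, so A_x = 0.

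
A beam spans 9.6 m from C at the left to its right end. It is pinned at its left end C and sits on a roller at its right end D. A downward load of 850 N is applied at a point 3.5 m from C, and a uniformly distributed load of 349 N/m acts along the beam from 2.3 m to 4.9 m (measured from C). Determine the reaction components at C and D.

C_x = 0, C_y = 1107 N, D_y = 650.2 N

Resultant of the distributed load: 349 × 2.6 = 907.4 N at 3.6 m from C.
Moments about C: D_y·9.6 − 850·3.5 − (349·2.6)·3.6 = 0 → D_y = 6241.64/9.6 = 650.171 ≈ 650.2 N.
ΣF_y = 0: C_y + 650.171 − 850 − 349·2.6 = 0 → C_y = 1107 N.
ΣF_x = 0: no horizontal applied forces, so C_x = 0.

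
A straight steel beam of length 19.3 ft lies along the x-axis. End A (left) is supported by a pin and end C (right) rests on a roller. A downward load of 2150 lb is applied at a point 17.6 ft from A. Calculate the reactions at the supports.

A_x = 0, A_y = 189.4 lb, C_y = 1961 lb

ΣM about A: C_y·19.3 − 2150·17.6 = 0 → C_y = 37840/19.3 = 1960.62 ≈ 1961 lb.
ΣF_y = 0: A_y + 1960.62 − 2150 = 0 → A_y = 189.4 lb.
ΣF_x = 0: no horizontal applied forces, so A_x = 0.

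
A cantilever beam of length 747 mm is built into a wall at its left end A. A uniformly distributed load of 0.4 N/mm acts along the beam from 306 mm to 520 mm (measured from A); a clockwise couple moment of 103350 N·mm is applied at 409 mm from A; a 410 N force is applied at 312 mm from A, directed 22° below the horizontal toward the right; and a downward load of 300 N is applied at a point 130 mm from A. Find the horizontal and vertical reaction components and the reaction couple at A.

Resultant of the distributed load: 0.4 × 214 = 85.6 N at 413 mm from A.
ΣF_x = 0: A_x + 410·cos22° = 0 → A_x = -380.1 N.
ΣF_y = 0: A_y − 0.4·214 − 410·sin22° − 300 = 0 → A_y = 539.2 N.
ΣM about A: M_A − (0.4·214)·413 − 103350 − 410·sin22°·312 − 300·130 = 0 → M_A = 225600 N·mm.

A_x = -380.1 N, A_y = 539.2 N, M_A = 225600 N·mm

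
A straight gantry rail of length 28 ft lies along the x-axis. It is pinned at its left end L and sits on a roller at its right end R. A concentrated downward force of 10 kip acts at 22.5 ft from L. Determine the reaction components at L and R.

L_x = 0, L_y = 1.964 kip, R_y = 8.036 kip

ΣM about L: R_y·28 − 10·22.5 = 0 → R_y = 225/28 = 8.03571 ≈ 8.036 kip.
ΣF_y = 0: L_y + 8.03571 − 10 = 0 → L_y = 1.964 kip.
ΣF_x = 0: no horizontal applied forces, so L_x = 0.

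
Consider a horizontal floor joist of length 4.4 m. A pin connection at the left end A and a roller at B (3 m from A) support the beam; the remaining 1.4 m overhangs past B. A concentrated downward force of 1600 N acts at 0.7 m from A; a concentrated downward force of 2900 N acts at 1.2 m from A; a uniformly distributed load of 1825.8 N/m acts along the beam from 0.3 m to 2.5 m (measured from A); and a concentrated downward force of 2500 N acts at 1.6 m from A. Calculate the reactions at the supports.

A_x = 0, A_y = 6276 N, B_y = 4741 N

Resultant of the distributed load: 1825.8 × 2.2 = 4016.76 N at 1.4 m from A.
Taking moments about A: B_y·3 − 1600·0.7 − 2900·1.2 − (1825.8·2.2)·1.4 − 2500·1.6 = 0 → B_y = 14223.464/3 = 4741.15 ≈ 4741 N.
ΣF_y = 0: A_y + 4741.15 − 1600 − 2900 − 1825.8·2.2 − 2500 = 0 → A_y = 6276 N.
ΣF_x = 0: no horizontal applied forces, so A_x = 0.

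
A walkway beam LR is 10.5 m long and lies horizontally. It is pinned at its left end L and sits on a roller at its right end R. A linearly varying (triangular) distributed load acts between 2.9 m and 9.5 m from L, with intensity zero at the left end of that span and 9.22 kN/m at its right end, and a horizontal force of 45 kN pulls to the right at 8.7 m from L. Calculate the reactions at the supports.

Resultant of the triangular load: ½ × 9.22 × 6.6 = 30.426 kN, acting at 7.3 m from L (one-third of the span from the peak).
ΣM about L: R_y·10.5 − (½·9.22·6.6)·7.3 = 0 → R_y = 222.1098/10.5 = 21.1533 ≈ 21.15 kN.
ΣF_y = 0: L_y + 21.1533 − ½·9.22·6.6 = 0 → L_y = 9.273 kN.
ΣF_x = 0: L_x + 45 = 0 → L_x = -45.00 kN.

L_x = -45.00 kN, L_y = 9.273 kN, R_y = 21.15 kN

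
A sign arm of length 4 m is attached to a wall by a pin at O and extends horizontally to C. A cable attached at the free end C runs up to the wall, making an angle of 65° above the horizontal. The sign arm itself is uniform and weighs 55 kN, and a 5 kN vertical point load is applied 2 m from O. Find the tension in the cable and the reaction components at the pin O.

T = 33.10 kN, O_x = 13.99 kN, O_y = 30.00 kN

ΣM about O: T·sin65°·4 − 55·2 − 5·2 = 0 → T = 120/(4·0.906308) = 33.1013 ≈ 33.10 kN.
ΣF_x = 0: O_x − T·cos65° = 0 → O_x = 33.1013 × 0.422618 = 13.99 kN.
ΣF_y = 0: O_y + T·sin65° − 55 − 5 = 0 → O_y = 60 − 33.1013 × 0.906308 = 30.00 kN.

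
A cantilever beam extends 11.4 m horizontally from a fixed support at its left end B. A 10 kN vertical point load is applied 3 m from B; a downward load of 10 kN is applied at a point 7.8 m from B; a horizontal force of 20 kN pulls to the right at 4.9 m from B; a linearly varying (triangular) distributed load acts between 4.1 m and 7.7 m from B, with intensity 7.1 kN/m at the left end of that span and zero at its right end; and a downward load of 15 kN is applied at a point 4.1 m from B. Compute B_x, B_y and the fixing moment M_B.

Resultant of the triangular load: ½ × 7.1 × 3.6 = 12.78 kN, acting at 5.3 m from B (one-third of the span from the peak).
ΣF_x = 0: B_x + 20 = 0 → B_x = -20.00 kN.
ΣF_y = 0: B_y − 10 − 10 − ½·7.1·3.6 − 15 = 0 → B_y = 47.78 kN.
ΣM about B: M_B − 10·3 − 10·7.8 − (½·7.1·3.6)·5.3 − 15·4.1 = 0 → M_B = 237.2 kN·m.

B_x = -20.00 kN, B_y = 47.78 kN, M_B = 237.2 kN·m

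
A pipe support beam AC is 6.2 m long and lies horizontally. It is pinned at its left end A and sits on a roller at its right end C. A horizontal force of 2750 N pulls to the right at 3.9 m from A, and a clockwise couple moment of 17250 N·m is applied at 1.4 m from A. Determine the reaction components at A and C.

Taking moments about A: C_y·6.2 − 17250 = 0 → C_y = 17250/6.2 = 2782.26 ≈ 2782 N.
ΣF_y = 0: A_y + 2782.26  = 0 → A_y = -2782 N.
ΣF_x = 0: A_x + 2750 = 0 → A_x = -2750 N.

A_x = -2750 N, A_y = -2782 N, C_y = 2782 N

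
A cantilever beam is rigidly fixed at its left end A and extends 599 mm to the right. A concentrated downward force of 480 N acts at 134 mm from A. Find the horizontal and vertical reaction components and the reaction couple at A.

ΣF_x = 0: A_x = 0.
ΣF_y = 0: A_y − 480 = 0 → A_y = 480.0 N.
ΣM about A: M_A − 480·134 = 0 → M_A = 64320 N·mm.

A_x = 0, A_y = 480.0 N, M_A = 64320 N·mm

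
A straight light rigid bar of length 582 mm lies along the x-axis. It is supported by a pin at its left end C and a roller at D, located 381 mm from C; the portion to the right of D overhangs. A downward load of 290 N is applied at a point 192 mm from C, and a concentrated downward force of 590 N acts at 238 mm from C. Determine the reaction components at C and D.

C_x = 0, C_y = 365.3 N, D_y = 514.7 N

Taking moments about C: D_y·381 − 290·192 − 590·238 = 0 → D_y = 196100/381 = 514.698 ≈ 514.7 N.
ΣF_y = 0: C_y + 514.698 − 290 − 590 = 0 → C_y = 365.3 N.
ΣF_x = 0: no horizontal applied forces, so C_x = 0.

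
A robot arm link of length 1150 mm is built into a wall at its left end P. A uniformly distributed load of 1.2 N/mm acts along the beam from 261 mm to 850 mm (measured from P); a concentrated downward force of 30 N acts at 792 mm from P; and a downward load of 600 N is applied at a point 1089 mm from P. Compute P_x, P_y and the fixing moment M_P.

P_x = 0, P_y = 1337 N, M_P = 1070000 N·mm

Resultant of the distributed load: 1.2 × 589 = 706.8 N at 555.5 mm from P.
ΣF_x = 0: P_x = 0.
ΣF_y = 0: P_y − 1.2·589 − 30 − 600 = 0 → P_y = 1337 N.
ΣM about P: M_P − (1.2·589)·555.5 − 30·792 − 600·1089 = 0 → M_P = 1070000 N·mm.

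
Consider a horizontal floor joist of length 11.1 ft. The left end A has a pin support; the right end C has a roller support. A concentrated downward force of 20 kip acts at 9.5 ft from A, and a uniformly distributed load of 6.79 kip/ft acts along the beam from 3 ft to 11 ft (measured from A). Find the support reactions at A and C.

Resultant of the distributed load: 6.79 × 8 = 54.32 kip at 7 ft from A.
Taking moments about A: C_y·11.1 − 20·9.5 − (6.79·8)·7 = 0 → C_y = 570.24/11.1 = 51.373 ≈ 51.37 kip.
ΣF_y = 0: A_y + 51.373 − 20 − 6.79·8 = 0 → A_y = 22.95 kip.
ΣF_x = 0: no horizontal applied forces, so A_x = 0.

A_x = 0, A_y = 22.95 kip, C_y = 51.37 kip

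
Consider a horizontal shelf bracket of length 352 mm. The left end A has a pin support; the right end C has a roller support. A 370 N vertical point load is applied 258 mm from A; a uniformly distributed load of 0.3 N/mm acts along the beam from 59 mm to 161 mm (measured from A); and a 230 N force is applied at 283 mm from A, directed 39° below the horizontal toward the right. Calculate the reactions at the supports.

Resultant of the distributed load: 0.3 × 102 = 30.6 N at 110 mm from A.
Taking moments about A: C_y·352 − 370·258 − (0.3·102)·110 − 230·sin39°·283 = 0 → C_y = 139788/352 = 397.125 ≈ 397.1 N.
ΣF_y = 0: A_y + 397.125 − 370 − 0.3·102 − 230·sin39° = 0 → A_y = 148.2 N.
ΣF_x = 0: A_x + 230·cos39° = 0 → A_x = -178.7 N.

A_x = -178.7 N, A_y = 148.2 N, C_y = 397.1 N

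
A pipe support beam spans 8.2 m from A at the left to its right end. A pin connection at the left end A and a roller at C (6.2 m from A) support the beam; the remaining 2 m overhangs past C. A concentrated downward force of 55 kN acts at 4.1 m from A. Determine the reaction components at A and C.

A_x = 0, A_y = 18.63 kN, C_y = 36.37 kN

Moments about A: C_y·6.2 − 55·4.1 = 0 → C_y = 225.5/6.2 = 36.371 ≈ 36.37 kN.
ΣF_y = 0: A_y + 36.371 − 55 = 0 → A_y = 18.63 kN.
ΣF_x = 0: no horizontal applied forces, so A_x = 0.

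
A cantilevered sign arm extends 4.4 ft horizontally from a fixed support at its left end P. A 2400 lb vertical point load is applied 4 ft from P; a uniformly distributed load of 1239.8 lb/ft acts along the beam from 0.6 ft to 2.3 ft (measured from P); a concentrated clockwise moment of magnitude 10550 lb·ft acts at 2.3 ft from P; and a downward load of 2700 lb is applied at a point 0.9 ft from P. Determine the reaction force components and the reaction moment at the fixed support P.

Resultant of the distributed load: 1239.8 × 1.7 = 2107.66 lb at 1.45 ft from P.
ΣF_x = 0: P_x = 0.
ΣF_y = 0: P_y − 2400 − 1239.8·1.7 − 2700 = 0 → P_y = 7208 lb.
ΣM about P: M_P − 2400·4 − (1239.8·1.7)·1.45 − 10550 − 2700·0.9 = 0 → M_P = 25640 lb·ft.

P_x = 0, P_y = 7208 lb, M_P = 25640 lb·ft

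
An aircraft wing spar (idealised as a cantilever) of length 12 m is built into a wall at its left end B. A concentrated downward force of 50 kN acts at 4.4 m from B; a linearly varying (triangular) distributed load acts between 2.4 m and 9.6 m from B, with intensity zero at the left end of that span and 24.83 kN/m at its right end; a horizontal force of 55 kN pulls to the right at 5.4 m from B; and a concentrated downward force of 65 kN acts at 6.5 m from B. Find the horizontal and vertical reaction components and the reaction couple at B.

B_x = -55.00 kN, B_y = 204.4 kN, M_B = 1286 kN·m

Resultant of the triangular load: ½ × 24.83 × 7.2 = 89.388 kN, acting at 7.2 m from B (one-third of the span from the peak).
ΣF_x = 0: B_x + 55 = 0 → B_x = -55.00 kN.
ΣF_y = 0: B_y − 50 − ½·24.83·7.2 − 65 = 0 → B_y = 204.4 kN.
ΣM about B: M_B − 50·4.4 − (½·24.83·7.2)·7.2 − 65·6.5 = 0 → M_B = 1286 kN·m.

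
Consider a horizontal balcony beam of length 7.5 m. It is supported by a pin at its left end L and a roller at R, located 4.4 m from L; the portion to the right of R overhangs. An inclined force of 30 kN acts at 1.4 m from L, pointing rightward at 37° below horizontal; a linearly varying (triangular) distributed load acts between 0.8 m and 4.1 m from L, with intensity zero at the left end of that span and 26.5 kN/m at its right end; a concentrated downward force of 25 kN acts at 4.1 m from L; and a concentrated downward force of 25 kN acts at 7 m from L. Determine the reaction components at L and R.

Resultant of the triangular load: ½ × 26.5 × 3.3 = 43.725 kN, acting at 3 m from L (one-third of the span from the peak).
ΣM about L: R_y·4.4 − 30·sin37°·1.4 − (½·26.5·3.3)·3 − 25·4.1 − 25·7 = 0 → R_y = 433.951/4.4 = 98.6252 ≈ 98.63 kN.
ΣF_y = 0: L_y + 98.6252 − 30·sin37° − ½·26.5·3.3 − 25 − 25 = 0 → L_y = 13.15 kN.
ΣF_x = 0: L_x + 30·cos37° = 0 → L_x = -23.96 kN.

L_x = -23.96 kN, L_y = 13.15 kN, R_y = 98.63 kN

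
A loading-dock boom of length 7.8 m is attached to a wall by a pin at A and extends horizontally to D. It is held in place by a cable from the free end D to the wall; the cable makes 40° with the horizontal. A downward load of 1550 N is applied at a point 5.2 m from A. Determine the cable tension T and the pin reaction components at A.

ΣM about A: T·sin40°·7.8 − 1550·5.2 = 0 → T = 8060/(7.8·0.642788) = 1607.58 ≈ 1608 N.
ΣF_x = 0: A_x − T·cos40° = 0 → A_x = 1607.58 × 0.766044 = 1231 N.
ΣF_y = 0: A_y + T·sin40° − 1550 = 0 → A_y = 1550 − 1607.58 × 0.642788 = 516.7 N.

T = 1608 N, A_x = 1231 N, A_y = 516.7 N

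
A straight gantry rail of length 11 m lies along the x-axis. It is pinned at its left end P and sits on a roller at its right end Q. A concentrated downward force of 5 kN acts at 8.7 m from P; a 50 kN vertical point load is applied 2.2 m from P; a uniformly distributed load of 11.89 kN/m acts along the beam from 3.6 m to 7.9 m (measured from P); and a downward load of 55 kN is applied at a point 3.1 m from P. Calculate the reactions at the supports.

Resultant of the distributed load: 11.89 × 4.3 = 51.127 kN at 5.75 m from P.
ΣM about P: Q_y·11 − 5·8.7 − 50·2.2 − (11.89·4.3)·5.75 − 55·3.1 = 0 → Q_y = 617.98025/11 = 56.18 kN.
ΣF_y = 0: P_y + 56.18 − 5 − 50 − 11.89·4.3 − 55 = 0 → P_y = 104.9 kN.
ΣF_x = 0: no horizontal applied forces, so P_x = 0.

P_x = 0, P_y = 104.9 kN, Q_y = 56.18 kN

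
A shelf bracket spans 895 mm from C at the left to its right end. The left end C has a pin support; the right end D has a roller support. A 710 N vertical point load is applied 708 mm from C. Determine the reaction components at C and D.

ΣM about C: D_y·895 − 710·708 = 0 → D_y = 502680/895 = 561.654 ≈ 561.7 N.
ΣF_y = 0: C_y + 561.654 − 710 = 0 → C_y = 148.3 N.
ΣF_x = 0: no horizontal applied forces, so C_x = 0.

C_x = 0, C_y = 148.3 N, D_y = 561.7 N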